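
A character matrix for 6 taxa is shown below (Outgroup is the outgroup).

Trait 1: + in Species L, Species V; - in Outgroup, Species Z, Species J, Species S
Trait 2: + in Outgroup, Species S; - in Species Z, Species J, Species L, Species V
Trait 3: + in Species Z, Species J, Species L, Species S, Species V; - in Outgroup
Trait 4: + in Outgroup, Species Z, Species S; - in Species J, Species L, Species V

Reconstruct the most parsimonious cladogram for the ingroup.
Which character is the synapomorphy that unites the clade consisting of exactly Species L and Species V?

Trait 1

Character polarity is set by the outgroup: the derived state is whichever differs from the outgroup's state, so for Trait 2, Trait 4 the derived state is '-', and for the remaining characters it is '+'.
Trait 1 (derived state '+') is shared by Species L and Species V — a synapomorphy uniting that clade.
Only Species J, Species L, Species V, and Species Z show the derived state '-' for Trait 2, supporting them as a clade.
All ingroup taxa share the derived state '+' for Trait 3; it defines the ingroup but does not resolve relationships within it.
Trait 4 (derived state '-') is shared by Species J, Species L, and Species V — a synapomorphy uniting that clade.
Most parsimonious ingroup topology: ((Species Z,(Species J,(Species L,Species V))),Species S).
The clade {Species L, Species V} is supported by Trait 1: its derived state '+' occurs in exactly those taxa and in no other taxon (including the outgroup).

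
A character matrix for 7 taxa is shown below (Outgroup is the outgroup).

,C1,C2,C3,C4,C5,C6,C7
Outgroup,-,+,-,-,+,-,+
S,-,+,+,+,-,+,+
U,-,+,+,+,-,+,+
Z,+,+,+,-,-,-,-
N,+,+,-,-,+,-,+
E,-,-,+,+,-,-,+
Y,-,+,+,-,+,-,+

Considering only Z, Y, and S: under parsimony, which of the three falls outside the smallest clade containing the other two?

Y

Character polarity is set by the outgroup: the derived state is whichever differs from the outgroup's state, so for C2, C5, C7 the derived state is '-', and for the remaining characters it is '+'.
C1 (state '+') occurs in N and Z but conflicts with the nesting implied by the other characters — most parsimoniously interpreted as homoplasy.
C2 (derived state '-') is unique to E (autapomorphy; uninformative for grouping).
C3: derived state '+' in E, S, U, Y, and Z only — synapomorphy for {E, S, U, Y, Z}.
C4: derived state '+' in E, S, and U only — synapomorphy for {E, S, U}.
Only E, S, U, and Z show the derived state '-' for C5, supporting them as a clade.
Only S and U show the derived state '+' for C6, supporting them as a clade.
C7 (derived state '-') is unique to Z (autapomorphy; uninformative for grouping).
Most parsimonious ingroup topology: (((((S,U),E),Z),Y),N).
S and Z share a more recent common ancestor with each other than either does with Y, so Y is the least closely related of the three.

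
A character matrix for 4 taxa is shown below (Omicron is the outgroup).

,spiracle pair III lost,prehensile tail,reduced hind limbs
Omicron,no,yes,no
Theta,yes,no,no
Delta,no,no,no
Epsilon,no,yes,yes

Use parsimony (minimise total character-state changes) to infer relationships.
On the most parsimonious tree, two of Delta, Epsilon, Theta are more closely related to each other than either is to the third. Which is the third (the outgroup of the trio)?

Character polarity is set by the outgroup: the derived state is whichever differs from the outgroup's state, so for prehensile tail the derived state is 'no', and for the remaining characters it is 'yes'.
spiracle pair III lost (derived state 'yes') is unique to Theta (autapomorphy; uninformative for grouping).
prehensile tail (derived state 'no') is shared by Delta and Theta — a synapomorphy uniting that clade.
reduced hind limbs: derived state 'yes' in Epsilon only — an autapomorphy, so it tells us nothing about relationships among taxa.
Most parsimonious ingroup topology: ((Theta,Delta),Epsilon).
Delta and Theta share a more recent common ancestor with each other than either does with Epsilon, so Epsilon is the least closely related of the three.

Epsilon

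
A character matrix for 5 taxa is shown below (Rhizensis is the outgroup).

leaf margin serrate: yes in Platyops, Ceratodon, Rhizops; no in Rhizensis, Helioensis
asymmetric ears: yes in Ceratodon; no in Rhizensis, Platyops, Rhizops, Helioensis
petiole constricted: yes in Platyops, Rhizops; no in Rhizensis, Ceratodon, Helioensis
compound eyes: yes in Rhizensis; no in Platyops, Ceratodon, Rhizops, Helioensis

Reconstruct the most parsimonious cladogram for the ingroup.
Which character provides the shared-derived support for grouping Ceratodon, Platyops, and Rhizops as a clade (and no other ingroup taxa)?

Character polarity is set by the outgroup: the derived state is whichever differs from the outgroup's state, so for compound eyes the derived state is 'no', and for the remaining characters it is 'yes'.
leaf margin serrate (derived state 'yes') is shared by Ceratodon, Platyops, and Rhizops — a synapomorphy uniting that clade.
asymmetric ears: derived state 'yes' in Ceratodon only — an autapomorphy, so it tells us nothing about relationships among taxa.
petiole constricted: derived state 'yes' in Platyops and Rhizops only — synapomorphy for {Platyops, Rhizops}.
compound eyes (derived state 'no') is shared by all ingroup taxa — unites the whole ingroup.
Most parsimonious ingroup topology: (((Platyops,Rhizops),Ceratodon),Helioensis).
The clade {Ceratodon, Platyops, Rhizops} is supported by leaf margin serrate: its derived state 'yes' occurs in exactly those taxa and in no other taxon (including the outgroup).

leaf margin serrate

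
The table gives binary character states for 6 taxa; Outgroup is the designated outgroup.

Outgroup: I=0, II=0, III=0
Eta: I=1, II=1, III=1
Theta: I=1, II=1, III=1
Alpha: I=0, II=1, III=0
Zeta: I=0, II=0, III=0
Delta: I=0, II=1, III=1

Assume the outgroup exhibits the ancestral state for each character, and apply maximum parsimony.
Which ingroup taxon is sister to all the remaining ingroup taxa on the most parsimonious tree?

Zeta

The outgroup has state '0' for every character, so '1' is the derived state throughout.
Only Eta and Theta show the derived state '1' for I, supporting them as a clade.
II: derived state '1' in Alpha, Delta, Eta, and Theta only — synapomorphy for {Alpha, Delta, Eta, Theta}.
III (derived state '1') is shared by Delta, Eta, and Theta — a synapomorphy uniting that clade.
Most parsimonious ingroup topology: ((((Eta,Theta),Delta),Alpha),Zeta).
Zeta is sister to the clade containing all other ingroup taxa, so it is the earliest-diverging (most basal) ingroup lineage.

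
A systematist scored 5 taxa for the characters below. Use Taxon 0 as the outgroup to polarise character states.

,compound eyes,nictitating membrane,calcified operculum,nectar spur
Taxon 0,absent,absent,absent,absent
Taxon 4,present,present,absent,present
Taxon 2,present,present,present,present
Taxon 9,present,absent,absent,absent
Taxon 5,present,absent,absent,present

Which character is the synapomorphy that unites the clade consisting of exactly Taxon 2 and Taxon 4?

The outgroup has state 'absent' for every character, so 'present' is the derived state throughout.
All ingroup taxa share the derived state 'present' for compound eyes; it defines the ingroup but does not resolve relationships within it.
nictitating membrane (derived state 'present') is shared by Taxon 2 and Taxon 4 — a synapomorphy uniting that clade.
calcified operculum (derived state 'present') is unique to Taxon 2 (autapomorphy; uninformative for grouping).
nectar spur: derived state 'present' in Taxon 2, Taxon 4, and Taxon 5 only — synapomorphy for {Taxon 2, Taxon 4, Taxon 5}.
Most parsimonious ingroup topology: (((Taxon 4,Taxon 2),Taxon 5),Taxon 9).
The clade {Taxon 2, Taxon 4} is supported by nictitating membrane: its derived state 'present' occurs in exactly those taxa and in no other taxon (including the outgroup).

nictitating membrane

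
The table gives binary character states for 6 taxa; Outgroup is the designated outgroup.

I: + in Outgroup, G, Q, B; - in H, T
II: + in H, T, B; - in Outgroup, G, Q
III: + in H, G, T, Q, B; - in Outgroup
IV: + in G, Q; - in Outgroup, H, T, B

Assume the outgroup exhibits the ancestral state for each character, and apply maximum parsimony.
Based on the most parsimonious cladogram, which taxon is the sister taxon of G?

Q

Character polarity is set by the outgroup: the derived state is whichever differs from the outgroup's state, so for I the derived state is '-', and for the remaining characters it is '+'.
I (derived state '-') is shared by H and T — a synapomorphy uniting that clade.
II (derived state '+') is shared by B, H, and T — a synapomorphy uniting that clade.
All ingroup taxa share the derived state '+' for III; it defines the ingroup but does not resolve relationships within it.
Only G and Q show the derived state '+' for IV, supporting them as a clade.
Most parsimonious ingroup topology: (((H,T),B),(G,Q)).
G and Q form a cherry on this tree, so they are sister taxa.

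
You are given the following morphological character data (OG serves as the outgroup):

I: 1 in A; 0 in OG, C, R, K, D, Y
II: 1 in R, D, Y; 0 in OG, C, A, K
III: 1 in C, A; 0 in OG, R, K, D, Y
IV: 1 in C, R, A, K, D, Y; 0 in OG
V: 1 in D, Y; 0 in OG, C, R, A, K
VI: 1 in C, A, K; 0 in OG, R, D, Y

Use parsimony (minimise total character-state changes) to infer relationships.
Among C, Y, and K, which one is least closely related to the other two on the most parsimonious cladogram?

The outgroup has state '0' for every character, so '1' is the derived state throughout.
I (derived state '1') is unique to A (autapomorphy; uninformative for grouping).
II (derived state '1') is shared by D, R, and Y — a synapomorphy uniting that clade.
III (derived state '1') is shared by A and C — a synapomorphy uniting that clade.
All ingroup taxa share the derived state '1' for IV; it defines the ingroup but does not resolve relationships within it.
V: derived state '1' in D and Y only — synapomorphy for {D, Y}.
VI (derived state '1') is shared by A, C, and K — a synapomorphy uniting that clade.
Most parsimonious ingroup topology: (((C,A),K),(R,(D,Y))).
K and C share a more recent common ancestor with each other than either does with Y, so Y is the least closely related of the three.

Y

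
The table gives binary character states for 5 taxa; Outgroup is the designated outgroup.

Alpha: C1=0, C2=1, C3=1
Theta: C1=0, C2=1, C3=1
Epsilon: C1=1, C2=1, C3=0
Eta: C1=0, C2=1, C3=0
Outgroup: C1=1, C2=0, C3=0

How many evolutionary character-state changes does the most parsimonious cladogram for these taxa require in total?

Character polarity is set by the outgroup: the derived state is whichever differs from the outgroup's state, so for C1 the derived state is '0', and for the remaining characters it is '1'.
Only Alpha, Eta, and Theta show the derived state '0' for C1, supporting them as a clade.
C2 (derived state '1') is shared by all ingroup taxa — unites the whole ingroup.
C3: derived state '1' in Alpha and Theta only — synapomorphy for {Alpha, Theta}.
Most parsimonious ingroup topology: ((Eta,(Alpha,Theta)),Epsilon).
Changes per character on this tree: C1: 1; C2: 1; C3: 1.
Total = 3.

3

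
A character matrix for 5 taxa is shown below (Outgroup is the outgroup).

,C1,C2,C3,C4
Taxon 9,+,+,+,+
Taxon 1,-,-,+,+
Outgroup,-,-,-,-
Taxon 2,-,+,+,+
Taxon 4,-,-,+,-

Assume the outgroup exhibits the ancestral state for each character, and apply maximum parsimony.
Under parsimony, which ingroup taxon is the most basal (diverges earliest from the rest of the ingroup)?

Taxon 4

The outgroup has state '-' for every character, so '+' is the derived state throughout.
C1: derived state '+' in Taxon 9 only — an autapomorphy, so it tells us nothing about relationships among taxa.
C2 (derived state '+') is shared by Taxon 2 and Taxon 9 — a synapomorphy uniting that clade.
All ingroup taxa share the derived state '+' for C3; it defines the ingroup but does not resolve relationships within it.
C4: derived state '+' in Taxon 1, Taxon 2, and Taxon 9 only — synapomorphy for {Taxon 1, Taxon 2, Taxon 9}.
Most parsimonious ingroup topology: ((Taxon 1,(Taxon 2,Taxon 9)),Taxon 4).
Taxon 4 is sister to the clade containing all other ingroup taxa, so it is the earliest-diverging (most basal) ingroup lineage.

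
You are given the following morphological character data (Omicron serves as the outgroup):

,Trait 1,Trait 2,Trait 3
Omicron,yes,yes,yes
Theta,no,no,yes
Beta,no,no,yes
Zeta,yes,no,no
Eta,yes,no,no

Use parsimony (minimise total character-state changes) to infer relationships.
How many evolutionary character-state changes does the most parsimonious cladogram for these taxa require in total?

3

The outgroup has state 'yes' for every character, so 'no' is the derived state throughout.
Trait 1 (derived state 'no') is shared by Beta and Theta — a synapomorphy uniting that clade.
All ingroup taxa share the derived state 'no' for Trait 2; it defines the ingroup but does not resolve relationships within it.
Trait 3 (derived state 'no') is shared by Eta and Zeta — a synapomorphy uniting that clade.
Most parsimonious ingroup topology: ((Theta,Beta),(Zeta,Eta)).
Changes per character on this tree: Trait 1: 1; Trait 2: 1; Trait 3: 1.
Total = 3.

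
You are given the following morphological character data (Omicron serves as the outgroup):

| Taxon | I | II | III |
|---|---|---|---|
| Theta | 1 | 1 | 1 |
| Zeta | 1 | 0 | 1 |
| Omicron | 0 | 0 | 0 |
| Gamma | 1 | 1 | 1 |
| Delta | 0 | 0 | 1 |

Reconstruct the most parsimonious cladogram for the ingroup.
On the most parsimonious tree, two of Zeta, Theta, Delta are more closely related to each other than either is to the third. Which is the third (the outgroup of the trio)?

Delta

The outgroup has state '0' for every character, so '1' is the derived state throughout.
I (derived state '1') is shared by Gamma, Theta, and Zeta — a synapomorphy uniting that clade.
Only Gamma and Theta show the derived state '1' for II, supporting them as a clade.
All ingroup taxa share the derived state '1' for III; it defines the ingroup but does not resolve relationships within it.
Most parsimonious ingroup topology: (((Theta,Gamma),Zeta),Delta).
Zeta and Theta share a more recent common ancestor with each other than either does with Delta, so Delta is the least closely related of the three.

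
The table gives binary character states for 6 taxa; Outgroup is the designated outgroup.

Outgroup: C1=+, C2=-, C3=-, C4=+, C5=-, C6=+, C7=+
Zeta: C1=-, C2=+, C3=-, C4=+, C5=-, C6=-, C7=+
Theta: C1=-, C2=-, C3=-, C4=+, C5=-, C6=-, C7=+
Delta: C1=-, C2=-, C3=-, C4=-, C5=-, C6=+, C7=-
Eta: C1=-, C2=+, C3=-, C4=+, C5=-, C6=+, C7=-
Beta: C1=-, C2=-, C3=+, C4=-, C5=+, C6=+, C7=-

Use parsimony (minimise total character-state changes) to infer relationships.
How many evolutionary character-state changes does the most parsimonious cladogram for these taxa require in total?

Character polarity is set by the outgroup: the derived state is whichever differs from the outgroup's state, so for C1, C4, C6, C7 the derived state is '-', and for the remaining characters it is '+'.
C1 (derived state '-') is shared by all ingroup taxa — unites the whole ingroup.
C2 groups Eta and Zeta, which is incompatible with the clades supported by the remaining characters; treating it as convergent (homoplasy) costs fewer steps than any alternative tree.
C3 (derived state '+') is unique to Beta (autapomorphy; uninformative for grouping).
C4: derived state '-' in Beta and Delta only — synapomorphy for {Beta, Delta}.
C5 (derived state '+') is unique to Beta (autapomorphy; uninformative for grouping).
C6: derived state '-' in Theta and Zeta only — synapomorphy for {Theta, Zeta}.
Only Beta, Delta, and Eta show the derived state '-' for C7, supporting them as a clade.
Most parsimonious ingroup topology: ((Zeta,Theta),((Delta,Beta),Eta)).
Changes per character on this tree: C1: 1; C2: 2; C3: 1; C4: 1; C5: 1; C6: 1; C7: 1.
Total = 8.

8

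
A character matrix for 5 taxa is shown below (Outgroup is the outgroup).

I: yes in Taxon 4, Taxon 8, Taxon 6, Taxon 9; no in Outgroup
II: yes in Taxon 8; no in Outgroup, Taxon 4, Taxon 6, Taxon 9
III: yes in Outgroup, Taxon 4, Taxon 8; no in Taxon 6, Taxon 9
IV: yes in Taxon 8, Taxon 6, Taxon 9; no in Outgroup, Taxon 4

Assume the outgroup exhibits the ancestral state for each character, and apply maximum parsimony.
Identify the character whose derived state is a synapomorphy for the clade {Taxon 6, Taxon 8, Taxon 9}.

IV

Character polarity is set by the outgroup: the derived state is whichever differs from the outgroup's state, so for III the derived state is 'no', and for the remaining characters it is 'yes'.
I (derived state 'yes') is shared by all ingroup taxa — unites the whole ingroup.
II: derived state 'yes' in Taxon 8 only — an autapomorphy, so it tells us nothing about relationships among taxa.
Only Taxon 6 and Taxon 9 show the derived state 'no' for III, supporting them as a clade.
IV (derived state 'yes') is shared by Taxon 6, Taxon 8, and Taxon 9 — a synapomorphy uniting that clade.
Most parsimonious ingroup topology: (Taxon 4,(Taxon 8,(Taxon 6,Taxon 9))).
The clade {Taxon 6, Taxon 8, Taxon 9} is supported by IV: its derived state 'yes' occurs in exactly those taxa and in no other taxon (including the outgroup).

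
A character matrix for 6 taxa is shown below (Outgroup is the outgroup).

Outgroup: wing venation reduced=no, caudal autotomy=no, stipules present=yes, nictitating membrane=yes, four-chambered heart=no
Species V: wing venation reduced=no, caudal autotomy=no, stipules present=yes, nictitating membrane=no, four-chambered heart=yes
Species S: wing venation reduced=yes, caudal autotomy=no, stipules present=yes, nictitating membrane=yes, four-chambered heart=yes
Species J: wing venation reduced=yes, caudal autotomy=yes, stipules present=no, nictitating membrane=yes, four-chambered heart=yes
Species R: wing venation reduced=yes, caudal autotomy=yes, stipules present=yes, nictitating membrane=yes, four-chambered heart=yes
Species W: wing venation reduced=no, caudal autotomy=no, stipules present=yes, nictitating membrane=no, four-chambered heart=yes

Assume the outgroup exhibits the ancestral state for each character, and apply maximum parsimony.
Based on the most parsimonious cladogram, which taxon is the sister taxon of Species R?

Character polarity is set by the outgroup: the derived state is whichever differs from the outgroup's state, so for stipules present, nictitating membrane the derived state is 'no', and for the remaining characters it is 'yes'.
wing venation reduced (derived state 'yes') is shared by Species J, Species R, and Species S — a synapomorphy uniting that clade.
caudal autotomy: derived state 'yes' in Species J and Species R only — synapomorphy for {Species J, Species R}.
stipules present: derived state 'no' in Species J only — an autapomorphy, so it tells us nothing about relationships among taxa.
nictitating membrane: derived state 'no' in Species V and Species W only — synapomorphy for {Species V, Species W}.
four-chambered heart (derived state 'yes') is shared by all ingroup taxa — unites the whole ingroup.
Most parsimonious ingroup topology: ((Species V,Species W),(Species S,(Species J,Species R))).
Species R and Species J form a cherry on this tree, so they are sister taxa.

Species J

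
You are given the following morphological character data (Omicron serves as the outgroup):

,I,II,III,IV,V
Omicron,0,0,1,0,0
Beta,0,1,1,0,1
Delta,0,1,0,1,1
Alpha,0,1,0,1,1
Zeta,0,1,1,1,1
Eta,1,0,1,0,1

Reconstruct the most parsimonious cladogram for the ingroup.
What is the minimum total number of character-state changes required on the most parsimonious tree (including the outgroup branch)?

5

Character polarity is set by the outgroup: the derived state is whichever differs from the outgroup's state, so for III the derived state is '0', and for the remaining characters it is '1'.
I (derived state '1') is unique to Eta (autapomorphy; uninformative for grouping).
II (derived state '1') is shared by Alpha, Beta, Delta, and Zeta — a synapomorphy uniting that clade.
III: derived state '0' in Alpha and Delta only — synapomorphy for {Alpha, Delta}.
Only Alpha, Delta, and Zeta show the derived state '1' for IV, supporting them as a clade.
All ingroup taxa share the derived state '1' for V; it defines the ingroup but does not resolve relationships within it.
Most parsimonious ingroup topology: (Eta,((Zeta,(Delta,Alpha)),Beta)).
Changes per character on this tree: I: 1; II: 1; III: 1; IV: 1; V: 1.
Total = 5.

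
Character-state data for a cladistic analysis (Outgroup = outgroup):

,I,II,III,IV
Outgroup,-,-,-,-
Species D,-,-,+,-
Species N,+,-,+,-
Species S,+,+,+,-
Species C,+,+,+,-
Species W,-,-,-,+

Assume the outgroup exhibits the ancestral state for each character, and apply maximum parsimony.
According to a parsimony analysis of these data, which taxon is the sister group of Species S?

Species C

The outgroup has state '-' for every character, so '+' is the derived state throughout.
I: derived state '+' in Species C, Species N, and Species S only — synapomorphy for {Species C, Species N, Species S}.
II (derived state '+') is shared by Species C and Species S — a synapomorphy uniting that clade.
III (derived state '+') is shared by Species C, Species D, Species N, and Species S — a synapomorphy uniting that clade.
IV: derived state '+' in Species W only — an autapomorphy, so it tells us nothing about relationships among taxa.
Most parsimonious ingroup topology: ((Species D,(Species N,(Species S,Species C))),Species W).
Species S and Species C form a cherry on this tree, so they are sister taxa.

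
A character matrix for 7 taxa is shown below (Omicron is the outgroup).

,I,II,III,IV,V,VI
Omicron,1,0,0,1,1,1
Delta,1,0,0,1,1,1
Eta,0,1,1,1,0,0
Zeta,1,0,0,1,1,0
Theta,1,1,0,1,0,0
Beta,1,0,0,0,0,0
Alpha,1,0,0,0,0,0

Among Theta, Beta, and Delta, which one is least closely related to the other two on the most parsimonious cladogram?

Delta

Character polarity is set by the outgroup: the derived state is whichever differs from the outgroup's state, so for I, IV, V, VI the derived state is '0', and for the remaining characters it is '1'.
I: derived state '0' in Eta only — an autapomorphy, so it tells us nothing about relationships among taxa.
II (derived state '1') is shared by Eta and Theta — a synapomorphy uniting that clade.
III: derived state '1' in Eta only — an autapomorphy, so it tells us nothing about relationships among taxa.
IV (derived state '0') is shared by Alpha and Beta — a synapomorphy uniting that clade.
V: derived state '0' in Alpha, Beta, Eta, and Theta only — synapomorphy for {Alpha, Beta, Eta, Theta}.
VI: derived state '0' in Alpha, Beta, Eta, Theta, and Zeta only — synapomorphy for {Alpha, Beta, Eta, Theta, Zeta}.
Most parsimonious ingroup topology: (Delta,(((Eta,Theta),(Beta,Alpha)),Zeta)).
Beta and Theta share a more recent common ancestor with each other than either does with Delta, so Delta is the least closely related of the three.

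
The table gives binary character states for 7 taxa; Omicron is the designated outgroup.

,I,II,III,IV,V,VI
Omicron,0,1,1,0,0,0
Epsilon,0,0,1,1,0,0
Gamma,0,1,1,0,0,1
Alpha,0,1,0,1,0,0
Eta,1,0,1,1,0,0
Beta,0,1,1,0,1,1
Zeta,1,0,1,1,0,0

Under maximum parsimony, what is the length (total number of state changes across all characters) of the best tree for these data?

Character polarity is set by the outgroup: the derived state is whichever differs from the outgroup's state, so for II, III the derived state is '0', and for the remaining characters it is '1'.
I: derived state '1' in Eta and Zeta only — synapomorphy for {Eta, Zeta}.
II (derived state '0') is shared by Epsilon, Eta, and Zeta — a synapomorphy uniting that clade.
III: derived state '0' in Alpha only — an autapomorphy, so it tells us nothing about relationships among taxa.
Only Alpha, Epsilon, Eta, and Zeta show the derived state '1' for IV, supporting them as a clade.
V (derived state '1') is unique to Beta (autapomorphy; uninformative for grouping).
VI (derived state '1') is shared by Beta and Gamma — a synapomorphy uniting that clade.
Most parsimonious ingroup topology: (((Epsilon,(Eta,Zeta)),Alpha),(Gamma,Beta)).
Changes per character on this tree: I: 1; II: 1; III: 1; IV: 1; V: 1; VI: 1.
Total = 6.

6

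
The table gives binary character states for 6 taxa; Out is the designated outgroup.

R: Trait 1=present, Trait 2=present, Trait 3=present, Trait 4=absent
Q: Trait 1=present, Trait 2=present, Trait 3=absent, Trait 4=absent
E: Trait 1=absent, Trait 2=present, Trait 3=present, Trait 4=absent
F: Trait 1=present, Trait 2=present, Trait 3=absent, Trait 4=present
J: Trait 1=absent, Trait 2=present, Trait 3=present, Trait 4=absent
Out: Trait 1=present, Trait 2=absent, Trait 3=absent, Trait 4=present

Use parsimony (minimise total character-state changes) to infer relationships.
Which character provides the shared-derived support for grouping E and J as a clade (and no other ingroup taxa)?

Character polarity is set by the outgroup: the derived state is whichever differs from the outgroup's state, so for Trait 1, Trait 4 the derived state is 'absent', and for the remaining characters it is 'present'.
Trait 1: derived state 'absent' in E and J only — synapomorphy for {E, J}.
All ingroup taxa share the derived state 'present' for Trait 2; it defines the ingroup but does not resolve relationships within it.
Trait 3 (derived state 'present') is shared by E, J, and R — a synapomorphy uniting that clade.
Only E, J, Q, and R show the derived state 'absent' for Trait 4, supporting them as a clade.
Most parsimonious ingroup topology: ((Q,(R,(J,E))),F).
The clade {E, J} is supported by Trait 1: its derived state 'absent' occurs in exactly those taxa and in no other taxon (including the outgroup).

Trait 1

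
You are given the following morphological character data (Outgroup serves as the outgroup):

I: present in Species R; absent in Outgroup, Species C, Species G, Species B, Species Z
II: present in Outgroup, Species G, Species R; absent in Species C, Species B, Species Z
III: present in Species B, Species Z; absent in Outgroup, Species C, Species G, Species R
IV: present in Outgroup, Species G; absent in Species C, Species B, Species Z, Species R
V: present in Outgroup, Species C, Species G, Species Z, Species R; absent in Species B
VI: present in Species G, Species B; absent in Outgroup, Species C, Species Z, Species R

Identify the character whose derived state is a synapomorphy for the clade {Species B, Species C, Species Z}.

II

Character polarity is set by the outgroup: the derived state is whichever differs from the outgroup's state, so for II, IV, V the derived state is 'absent', and for the remaining characters it is 'present'.
I (derived state 'present') is unique to Species R (autapomorphy; uninformative for grouping).
II: derived state 'absent' in Species B, Species C, and Species Z only — synapomorphy for {Species B, Species C, Species Z}.
III (derived state 'present') is shared by Species B and Species Z — a synapomorphy uniting that clade.
Only Species B, Species C, Species R, and Species Z show the derived state 'absent' for IV, supporting them as a clade.
V: derived state 'absent' in Species B only — an autapomorphy, so it tells us nothing about relationships among taxa.
VI groups Species B and Species G, which is incompatible with the clades supported by the remaining characters; treating it as convergent (homoplasy) costs fewer steps than any alternative tree.
Most parsimonious ingroup topology: (((Species C,(Species B,Species Z)),Species R),Species G).
The clade {Species B, Species C, Species Z} is supported by II: its derived state 'absent' occurs in exactly those taxa and in no other taxon (including the outgroup).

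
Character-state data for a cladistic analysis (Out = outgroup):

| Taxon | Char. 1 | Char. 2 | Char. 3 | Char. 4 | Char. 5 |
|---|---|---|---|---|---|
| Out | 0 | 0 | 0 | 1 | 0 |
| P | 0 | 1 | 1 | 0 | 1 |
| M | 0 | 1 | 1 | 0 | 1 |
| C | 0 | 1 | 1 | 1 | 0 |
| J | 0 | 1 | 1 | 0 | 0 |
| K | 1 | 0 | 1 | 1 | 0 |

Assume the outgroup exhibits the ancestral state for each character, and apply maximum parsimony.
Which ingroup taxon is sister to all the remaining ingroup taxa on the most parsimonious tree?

K

Character polarity is set by the outgroup: the derived state is whichever differs from the outgroup's state, so for Char. 4 the derived state is '0', and for the remaining characters it is '1'.
Char. 1: derived state '1' in K only — an autapomorphy, so it tells us nothing about relationships among taxa.
Only C, J, M, and P show the derived state '1' for Char. 2, supporting them as a clade.
Char. 3 (derived state '1') is shared by all ingroup taxa — unites the whole ingroup.
Char. 4: derived state '0' in J, M, and P only — synapomorphy for {J, M, P}.
Char. 5: derived state '1' in M and P only — synapomorphy for {M, P}.
Most parsimonious ingroup topology: ((((P,M),J),C),K).
K is sister to the clade containing all other ingroup taxa, so it is the earliest-diverging (most basal) ingroup lineage.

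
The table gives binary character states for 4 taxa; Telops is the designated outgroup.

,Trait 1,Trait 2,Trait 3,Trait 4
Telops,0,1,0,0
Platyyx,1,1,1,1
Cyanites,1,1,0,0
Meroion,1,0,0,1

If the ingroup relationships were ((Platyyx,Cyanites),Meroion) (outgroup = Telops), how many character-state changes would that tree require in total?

Map each character onto ((Platyyx,Cyanites),Meroion) (rooted by Telops) and count the minimum state changes it requires (Fitch parsimony):
Trait 1: 1; Trait 2: 1; Trait 3: 1; Trait 4: 2.
Total tree length = 5.

5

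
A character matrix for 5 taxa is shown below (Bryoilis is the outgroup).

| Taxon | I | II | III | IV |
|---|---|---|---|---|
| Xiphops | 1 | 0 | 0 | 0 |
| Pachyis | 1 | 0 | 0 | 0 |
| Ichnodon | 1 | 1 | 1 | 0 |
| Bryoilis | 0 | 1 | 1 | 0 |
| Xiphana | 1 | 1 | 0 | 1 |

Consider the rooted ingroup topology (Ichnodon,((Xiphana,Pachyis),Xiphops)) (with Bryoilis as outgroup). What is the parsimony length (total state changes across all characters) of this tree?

Map each character onto (Ichnodon,((Xiphana,Pachyis),Xiphops)) (rooted by Bryoilis) and count the minimum state changes it requires (Fitch parsimony):
I: 1; II: 2; III: 1; IV: 1.
Total tree length = 5.

5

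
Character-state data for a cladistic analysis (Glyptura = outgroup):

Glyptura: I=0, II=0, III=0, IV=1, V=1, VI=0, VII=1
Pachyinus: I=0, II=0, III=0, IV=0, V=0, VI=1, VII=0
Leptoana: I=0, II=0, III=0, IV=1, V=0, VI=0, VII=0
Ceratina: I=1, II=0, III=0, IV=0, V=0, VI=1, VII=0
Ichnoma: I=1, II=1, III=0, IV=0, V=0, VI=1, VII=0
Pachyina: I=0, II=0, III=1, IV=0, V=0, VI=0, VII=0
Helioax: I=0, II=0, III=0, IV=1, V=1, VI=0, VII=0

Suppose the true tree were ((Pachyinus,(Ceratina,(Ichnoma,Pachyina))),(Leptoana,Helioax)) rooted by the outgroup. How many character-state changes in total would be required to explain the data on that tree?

10

Map each character onto ((Pachyinus,(Ceratina,(Ichnoma,Pachyina))),(Leptoana,Helioax)) (rooted by Glyptura) and count the minimum state changes it requires (Fitch parsimony):
I: 2; II: 1; III: 1; IV: 1; V: 2; VI: 2; VII: 1.
Total tree length = 10.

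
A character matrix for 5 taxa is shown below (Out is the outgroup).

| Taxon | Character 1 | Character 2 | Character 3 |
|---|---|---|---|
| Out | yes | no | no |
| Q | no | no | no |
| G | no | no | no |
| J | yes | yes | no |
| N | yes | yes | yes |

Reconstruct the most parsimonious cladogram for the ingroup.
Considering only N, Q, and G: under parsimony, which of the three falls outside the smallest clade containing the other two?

N

Character polarity is set by the outgroup: the derived state is whichever differs from the outgroup's state, so for Character 1 the derived state is 'no', and for the remaining characters it is 'yes'.
Character 1 (derived state 'no') is shared by G and Q — a synapomorphy uniting that clade.
Character 2: derived state 'yes' in J and N only — synapomorphy for {J, N}.
Character 3 (derived state 'yes') is unique to N (autapomorphy; uninformative for grouping).
Most parsimonious ingroup topology: ((Q,G),(J,N)).
Q and G share a more recent common ancestor with each other than either does with N, so N is the least closely related of the three.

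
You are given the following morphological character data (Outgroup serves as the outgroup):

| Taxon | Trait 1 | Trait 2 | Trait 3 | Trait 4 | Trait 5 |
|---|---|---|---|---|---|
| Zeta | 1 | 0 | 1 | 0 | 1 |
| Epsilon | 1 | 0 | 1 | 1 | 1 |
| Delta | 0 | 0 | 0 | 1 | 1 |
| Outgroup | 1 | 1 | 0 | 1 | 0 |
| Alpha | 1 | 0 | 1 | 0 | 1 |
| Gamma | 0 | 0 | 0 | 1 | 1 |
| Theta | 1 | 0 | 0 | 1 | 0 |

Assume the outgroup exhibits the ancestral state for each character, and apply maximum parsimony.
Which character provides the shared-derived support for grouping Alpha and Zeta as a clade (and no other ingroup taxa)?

Trait 4

Character polarity is set by the outgroup: the derived state is whichever differs from the outgroup's state, so for Trait 1, Trait 2, Trait 4 the derived state is '0', and for the remaining characters it is '1'.
Trait 1 (derived state '0') is shared by Delta and Gamma — a synapomorphy uniting that clade.
All ingroup taxa share the derived state '0' for Trait 2; it defines the ingroup but does not resolve relationships within it.
Only Alpha, Epsilon, and Zeta show the derived state '1' for Trait 3, supporting them as a clade.
Only Alpha and Zeta show the derived state '0' for Trait 4, supporting them as a clade.
Trait 5: derived state '1' in Alpha, Delta, Epsilon, Gamma, and Zeta only — synapomorphy for {Alpha, Delta, Epsilon, Gamma, Zeta}.
Most parsimonious ingroup topology: ((((Zeta,Alpha),Epsilon),(Gamma,Delta)),Theta).
The clade {Alpha, Zeta} is supported by Trait 4: its derived state '0' occurs in exactly those taxa and in no other taxon (including the outgroup).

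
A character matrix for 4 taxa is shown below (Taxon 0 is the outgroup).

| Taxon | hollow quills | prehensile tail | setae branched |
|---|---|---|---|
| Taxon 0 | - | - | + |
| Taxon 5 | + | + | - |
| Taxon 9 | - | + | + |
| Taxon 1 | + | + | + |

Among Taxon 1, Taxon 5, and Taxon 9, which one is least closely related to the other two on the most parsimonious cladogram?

Taxon 9

Character polarity is set by the outgroup: the derived state is whichever differs from the outgroup's state, so for setae branched the derived state is '-', and for the remaining characters it is '+'.
hollow quills (derived state '+') is shared by Taxon 1 and Taxon 5 — a synapomorphy uniting that clade.
All ingroup taxa share the derived state '+' for prehensile tail; it defines the ingroup but does not resolve relationships within it.
setae branched (derived state '-') is unique to Taxon 5 (autapomorphy; uninformative for grouping).
Most parsimonious ingroup topology: ((Taxon 5,Taxon 1),Taxon 9).
Taxon 5 and Taxon 1 share a more recent common ancestor with each other than either does with Taxon 9, so Taxon 9 is the least closely related of the three.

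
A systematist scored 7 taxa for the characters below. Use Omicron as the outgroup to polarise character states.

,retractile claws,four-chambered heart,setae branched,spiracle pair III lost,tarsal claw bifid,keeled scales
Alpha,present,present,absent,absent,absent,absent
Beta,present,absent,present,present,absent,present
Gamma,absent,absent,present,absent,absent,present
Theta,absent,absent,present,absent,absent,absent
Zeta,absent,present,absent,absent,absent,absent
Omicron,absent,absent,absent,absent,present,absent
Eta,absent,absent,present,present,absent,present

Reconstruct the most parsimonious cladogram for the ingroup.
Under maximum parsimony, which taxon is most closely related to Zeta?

Character polarity is set by the outgroup: the derived state is whichever differs from the outgroup's state, so for tarsal claw bifid the derived state is 'absent', and for the remaining characters it is 'present'.
retractile claws (state 'present') occurs in Alpha and Beta but conflicts with the nesting implied by the other characters — most parsimoniously interpreted as homoplasy.
four-chambered heart: derived state 'present' in Alpha and Zeta only — synapomorphy for {Alpha, Zeta}.
Only Beta, Eta, Gamma, and Theta show the derived state 'present' for setae branched, supporting them as a clade.
spiracle pair III lost: derived state 'present' in Beta and Eta only — synapomorphy for {Beta, Eta}.
tarsal claw bifid (derived state 'absent') is shared by all ingroup taxa — unites the whole ingroup.
keeled scales (derived state 'present') is shared by Beta, Eta, and Gamma — a synapomorphy uniting that clade.
Most parsimonious ingroup topology: ((Zeta,Alpha),(((Eta,Beta),Gamma),Theta)).
Zeta and Alpha form a cherry on this tree, so they are sister taxa.

Alpha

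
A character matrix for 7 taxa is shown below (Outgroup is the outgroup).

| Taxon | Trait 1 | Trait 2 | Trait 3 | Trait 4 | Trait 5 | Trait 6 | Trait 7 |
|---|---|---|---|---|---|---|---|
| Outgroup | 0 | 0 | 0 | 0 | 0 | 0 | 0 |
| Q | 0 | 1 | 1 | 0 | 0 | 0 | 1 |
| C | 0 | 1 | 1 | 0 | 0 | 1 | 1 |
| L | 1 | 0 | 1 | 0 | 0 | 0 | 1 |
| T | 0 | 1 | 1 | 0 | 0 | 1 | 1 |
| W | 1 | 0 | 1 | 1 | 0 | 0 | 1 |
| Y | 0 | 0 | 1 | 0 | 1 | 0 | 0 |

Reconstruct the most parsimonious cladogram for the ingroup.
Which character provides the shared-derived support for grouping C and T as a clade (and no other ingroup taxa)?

Trait 6

The outgroup has state '0' for every character, so '1' is the derived state throughout.
Trait 1 (derived state '1') is shared by L and W — a synapomorphy uniting that clade.
Only C, Q, and T show the derived state '1' for Trait 2, supporting them as a clade.
All ingroup taxa share the derived state '1' for Trait 3; it defines the ingroup but does not resolve relationships within it.
Trait 4: derived state '1' in W only — an autapomorphy, so it tells us nothing about relationships among taxa.
Trait 5 (derived state '1') is unique to Y (autapomorphy; uninformative for grouping).
Trait 6: derived state '1' in C and T only — synapomorphy for {C, T}.
Only C, L, Q, T, and W show the derived state '1' for Trait 7, supporting them as a clade.
Most parsimonious ingroup topology: (((Q,(C,T)),(L,W)),Y).
The clade {C, T} is supported by Trait 6: its derived state '1' occurs in exactly those taxa and in no other taxon (including the outgroup).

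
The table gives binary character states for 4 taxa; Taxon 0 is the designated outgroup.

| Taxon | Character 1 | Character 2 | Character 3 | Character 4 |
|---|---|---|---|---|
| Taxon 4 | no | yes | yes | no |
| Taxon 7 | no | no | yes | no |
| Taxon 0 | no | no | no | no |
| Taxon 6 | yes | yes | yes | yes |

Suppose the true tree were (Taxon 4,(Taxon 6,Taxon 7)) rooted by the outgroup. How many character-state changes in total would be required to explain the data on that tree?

Map each character onto (Taxon 4,(Taxon 6,Taxon 7)) (rooted by Taxon 0) and count the minimum state changes it requires (Fitch parsimony):
Character 1: 1; Character 2: 2; Character 3: 1; Character 4: 1.
Total tree length = 5.

5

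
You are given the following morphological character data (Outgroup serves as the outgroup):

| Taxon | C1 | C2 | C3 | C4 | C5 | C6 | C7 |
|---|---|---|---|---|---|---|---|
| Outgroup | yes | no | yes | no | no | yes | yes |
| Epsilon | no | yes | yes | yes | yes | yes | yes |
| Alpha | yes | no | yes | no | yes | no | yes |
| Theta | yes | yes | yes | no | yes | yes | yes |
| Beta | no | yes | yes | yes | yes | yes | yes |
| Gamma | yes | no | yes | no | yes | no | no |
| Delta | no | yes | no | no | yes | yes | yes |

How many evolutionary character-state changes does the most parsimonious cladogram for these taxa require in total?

Character polarity is set by the outgroup: the derived state is whichever differs from the outgroup's state, so for C1, C3, C6, C7 the derived state is 'no', and for the remaining characters it is 'yes'.
C1: derived state 'no' in Beta, Delta, and Epsilon only — synapomorphy for {Beta, Delta, Epsilon}.
C2: derived state 'yes' in Beta, Delta, Epsilon, and Theta only — synapomorphy for {Beta, Delta, Epsilon, Theta}.
C3 (derived state 'no') is unique to Delta (autapomorphy; uninformative for grouping).
Only Beta and Epsilon show the derived state 'yes' for C4, supporting them as a clade.
C5 (derived state 'yes') is shared by all ingroup taxa — unites the whole ingroup.
C6 (derived state 'no') is shared by Alpha and Gamma — a synapomorphy uniting that clade.
C7 (derived state 'no') is unique to Gamma (autapomorphy; uninformative for grouping).
Most parsimonious ingroup topology: ((((Epsilon,Beta),Delta),Theta),(Alpha,Gamma)).
Changes per character on this tree: C1: 1; C2: 1; C3: 1; C4: 1; C5: 1; C6: 1; C7: 1.
Total = 7.

7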